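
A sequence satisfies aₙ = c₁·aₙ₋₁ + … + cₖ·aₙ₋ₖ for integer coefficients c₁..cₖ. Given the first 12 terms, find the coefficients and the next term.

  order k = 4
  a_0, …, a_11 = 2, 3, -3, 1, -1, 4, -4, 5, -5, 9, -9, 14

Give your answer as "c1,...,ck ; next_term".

  a_4 = 0·1 + 1·-3 + 0·3 + 1·2 = -1
  a_5 = 0·-1 + 1·1 + 0·-3 + 1·3 = 4
  a_6 = 0·4 + 1·-1 + 0·1 + 1·-3 = -4
  a_7 = 0·-4 + 1·4 + 0·-1 + 1·1 = 5
  a_8 = 0·5 + 1·-4 + 0·4 + 1·-1 = -5
  a_9 = 0·-5 + 1·5 + 0·-4 + 1·4 = 9
  a_10 = 0·9 + 1·-5 + 0·5 + 1·-4 = -9
  a_11 = 0·-9 + 1·9 + 0·-5 + 1·5 = 14
  a_12 = 0·14 + 1·-9 + 0·9 + 1·-5 = -14

0,1,0,1 ; -14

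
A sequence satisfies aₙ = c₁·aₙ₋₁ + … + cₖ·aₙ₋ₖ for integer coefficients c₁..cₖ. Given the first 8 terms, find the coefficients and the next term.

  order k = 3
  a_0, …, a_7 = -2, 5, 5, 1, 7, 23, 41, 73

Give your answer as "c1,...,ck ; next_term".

2,-1,2 ; 151

  a_3 = 2·5 + -1·5 + 2·-2 = 1
  a_4 = 2·1 + -1·5 + 2·5 = 7
  a_5 = 2·7 + -1·1 + 2·5 = 23
  a_6 = 2·23 + -1·7 + 2·1 = 41
  a_7 = 2·41 + -1·23 + 2·7 = 73
  a_8 = 2·73 + -1·41 + 2·23 = 151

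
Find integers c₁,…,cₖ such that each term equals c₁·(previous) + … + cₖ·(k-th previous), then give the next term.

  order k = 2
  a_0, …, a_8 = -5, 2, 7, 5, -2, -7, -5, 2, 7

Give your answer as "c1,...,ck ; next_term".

1,-1 ; 5

  a_2 = 1·2 + -1·-5 = 7
  a_3 = 1·7 + -1·2 = 5
  a_4 = 1·5 + -1·7 = -2
  a_5 = 1·-2 + -1·5 = -7
  a_6 = 1·-7 + -1·-2 = -5
  a_7 = 1·-5 + -1·-7 = 2
  a_8 = 1·2 + -1·-5 = 7
  a_9 = 1·7 + -1·2 = 5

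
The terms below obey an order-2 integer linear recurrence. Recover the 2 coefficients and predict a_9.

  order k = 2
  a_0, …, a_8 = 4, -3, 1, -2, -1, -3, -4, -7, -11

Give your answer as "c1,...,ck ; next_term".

  a_2 = 1·-3 + 1·4 = 1
  a_3 = 1·1 + 1·-3 = -2
  a_4 = 1·-2 + 1·1 = -1
  a_5 = 1·-1 + 1·-2 = -3
  a_6 = 1·-3 + 1·-1 = -4
  a_7 = 1·-4 + 1·-3 = -7
  a_8 = 1·-7 + 1·-4 = -11
  a_9 = 1·-11 + 1·-7 = -18

1,1 ; -18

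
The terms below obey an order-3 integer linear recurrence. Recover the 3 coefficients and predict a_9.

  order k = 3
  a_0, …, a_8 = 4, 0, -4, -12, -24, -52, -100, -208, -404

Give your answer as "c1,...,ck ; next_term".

  a_3 = 1·-4 + 3·0 + -2·4 = -12
  a_4 = 1·-12 + 3·-4 + -2·0 = -24
  a_5 = 1·-24 + 3·-12 + -2·-4 = -52
  a_6 = 1·-52 + 3·-24 + -2·-12 = -100
  a_7 = 1·-100 + 3·-52 + -2·-24 = -208
  a_8 = 1·-208 + 3·-100 + -2·-52 = -404
  a_9 = 1·-404 + 3·-208 + -2·-100 = -828

1,3,-2 ; -828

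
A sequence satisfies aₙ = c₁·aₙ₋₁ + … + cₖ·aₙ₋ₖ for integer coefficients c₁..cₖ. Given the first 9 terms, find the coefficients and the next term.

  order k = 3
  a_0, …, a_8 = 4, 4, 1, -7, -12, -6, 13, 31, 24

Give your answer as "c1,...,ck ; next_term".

  a_3 = 1·1 + -1·4 + -1·4 = -7
  a_4 = 1·-7 + -1·1 + -1·4 = -12
  a_5 = 1·-12 + -1·-7 + -1·1 = -6
  a_6 = 1·-6 + -1·-12 + -1·-7 = 13
  a_7 = 1·13 + -1·-6 + -1·-12 = 31
  a_8 = 1·31 + -1·13 + -1·-6 = 24
  a_9 = 1·24 + -1·31 + -1·13 = -20

1,-1,-1 ; -20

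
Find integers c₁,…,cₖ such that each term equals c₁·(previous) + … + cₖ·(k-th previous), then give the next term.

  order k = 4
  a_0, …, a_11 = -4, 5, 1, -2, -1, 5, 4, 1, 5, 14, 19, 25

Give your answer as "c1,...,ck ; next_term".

1,0,1,1 ; 44

  a_4 = 1·-2 + 0·1 + 1·5 + 1·-4 = -1
  a_5 = 1·-1 + 0·-2 + 1·1 + 1·5 = 5
  a_6 = 1·5 + 0·-1 + 1·-2 + 1·1 = 4
  a_7 = 1·4 + 0·5 + 1·-1 + 1·-2 = 1
  a_8 = 1·1 + 0·4 + 1·5 + 1·-1 = 5
  a_9 = 1·5 + 0·1 + 1·4 + 1·5 = 14
  a_10 = 1·14 + 0·5 + 1·1 + 1·4 = 19
  a_11 = 1·19 + 0·14 + 1·5 + 1·1 = 25
  a_12 = 1·25 + 0·19 + 1·14 + 1·5 = 44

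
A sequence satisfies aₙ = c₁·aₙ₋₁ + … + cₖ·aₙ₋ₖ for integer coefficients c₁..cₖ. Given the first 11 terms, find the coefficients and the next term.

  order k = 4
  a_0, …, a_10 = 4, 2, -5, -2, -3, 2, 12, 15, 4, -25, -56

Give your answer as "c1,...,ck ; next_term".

1,-1,-1,-1 ; -50

  a_4 = 1·-2 + -1·-5 + -1·2 + -1·4 = -3
  a_5 = 1·-3 + -1·-2 + -1·-5 + -1·2 = 2
  a_6 = 1·2 + -1·-3 + -1·-2 + -1·-5 = 12
  a_7 = 1·12 + -1·2 + -1·-3 + -1·-2 = 15
  a_8 = 1·15 + -1·12 + -1·2 + -1·-3 = 4
  a_9 = 1·4 + -1·15 + -1·12 + -1·2 = -25
  a_10 = 1·-25 + -1·4 + -1·15 + -1·12 = -56
  a_11 = 1·-56 + -1·-25 + -1·4 + -1·15 = -50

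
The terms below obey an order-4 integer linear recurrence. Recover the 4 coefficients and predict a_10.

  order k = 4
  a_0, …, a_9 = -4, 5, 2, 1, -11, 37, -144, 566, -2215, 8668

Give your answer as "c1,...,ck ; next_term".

-3,3,-2,1 ; -33925

  a_4 = -3·1 + 3·2 + -2·5 + 1·-4 = -11
  a_5 = -3·-11 + 3·1 + -2·2 + 1·5 = 37
  a_6 = -3·37 + 3·-11 + -2·1 + 1·2 = -144
  a_7 = -3·-144 + 3·37 + -2·-11 + 1·1 = 566
  a_8 = -3·566 + 3·-144 + -2·37 + 1·-11 = -2215
  a_9 = -3·-2215 + 3·566 + -2·-144 + 1·37 = 8668
  a_10 = -3·8668 + 3·-2215 + -2·566 + 1·-144 = -33925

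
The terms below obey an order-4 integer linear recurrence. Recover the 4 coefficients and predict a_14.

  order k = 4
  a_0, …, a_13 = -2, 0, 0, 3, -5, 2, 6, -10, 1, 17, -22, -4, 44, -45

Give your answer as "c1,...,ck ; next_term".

  a_4 = -1·3 + -1·0 + 1·0 + 1·-2 = -5
  a_5 = -1·-5 + -1·3 + 1·0 + 1·0 = 2
  a_6 = -1·2 + -1·-5 + 1·3 + 1·0 = 6
  a_7 = -1·6 + -1·2 + 1·-5 + 1·3 = -10
  a_8 = -1·-10 + -1·6 + 1·2 + 1·-5 = 1
  a_9 = -1·1 + -1·-10 + 1·6 + 1·2 = 17
  a_10 = -1·17 + -1·1 + 1·-10 + 1·6 = -22
  a_11 = -1·-22 + -1·17 + 1·1 + 1·-10 = -4
  a_12 = -1·-4 + -1·-22 + 1·17 + 1·1 = 44
  a_13 = -1·44 + -1·-4 + 1·-22 + 1·17 = -45
  a_14 = -1·-45 + -1·44 + 1·-4 + 1·-22 = -25

-1,-1,1,1 ; -25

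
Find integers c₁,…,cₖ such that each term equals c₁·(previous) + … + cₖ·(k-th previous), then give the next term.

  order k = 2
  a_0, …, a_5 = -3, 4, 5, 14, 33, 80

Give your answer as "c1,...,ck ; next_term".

  a_2 = 2·4 + 1·-3 = 5
  a_3 = 2·5 + 1·4 = 14
  a_4 = 2·14 + 1·5 = 33
  a_5 = 2·33 + 1·14 = 80
  a_6 = 2·80 + 1·33 = 193

2,1 ; 193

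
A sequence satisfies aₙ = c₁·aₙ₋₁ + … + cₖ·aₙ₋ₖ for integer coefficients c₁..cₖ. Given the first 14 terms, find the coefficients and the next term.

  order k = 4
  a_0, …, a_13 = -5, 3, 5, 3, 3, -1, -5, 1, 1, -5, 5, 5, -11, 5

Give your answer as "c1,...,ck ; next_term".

  a_4 = 0·3 + -1·5 + 1·3 + -1·-5 = 3
  a_5 = 0·3 + -1·3 + 1·5 + -1·3 = -1
  a_6 = 0·-1 + -1·3 + 1·3 + -1·5 = -5
  a_7 = 0·-5 + -1·-1 + 1·3 + -1·3 = 1
  a_8 = 0·1 + -1·-5 + 1·-1 + -1·3 = 1
  a_9 = 0·1 + -1·1 + 1·-5 + -1·-1 = -5
  a_10 = 0·-5 + -1·1 + 1·1 + -1·-5 = 5
  a_11 = 0·5 + -1·-5 + 1·1 + -1·1 = 5
  a_12 = 0·5 + -1·5 + 1·-5 + -1·1 = -11
  a_13 = 0·-11 + -1·5 + 1·5 + -1·-5 = 5
  a_14 = 0·5 + -1·-11 + 1·5 + -1·5 = 11

0,-1,1,-1 ; 11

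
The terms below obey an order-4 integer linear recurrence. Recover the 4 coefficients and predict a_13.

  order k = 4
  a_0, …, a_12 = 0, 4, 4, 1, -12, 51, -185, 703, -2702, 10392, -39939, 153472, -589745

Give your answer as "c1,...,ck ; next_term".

-4,-1,-1,2 ; 2266231

  a_4 = -4·1 + -1·4 + -1·4 + 2·0 = -12
  a_5 = -4·-12 + -1·1 + -1·4 + 2·4 = 51
  a_6 = -4·51 + -1·-12 + -1·1 + 2·4 = -185
  a_7 = -4·-185 + -1·51 + -1·-12 + 2·1 = 703
  a_8 = -4·703 + -1·-185 + -1·51 + 2·-12 = -2702
  a_9 = -4·-2702 + -1·703 + -1·-185 + 2·51 = 10392
  a_10 = -4·10392 + -1·-2702 + -1·703 + 2·-185 = -39939
  a_11 = -4·-39939 + -1·10392 + -1·-2702 + 2·703 = 153472
  a_12 = -4·153472 + -1·-39939 + -1·10392 + 2·-2702 = -589745
  a_13 = -4·-589745 + -1·153472 + -1·-39939 + 2·10392 = 2266231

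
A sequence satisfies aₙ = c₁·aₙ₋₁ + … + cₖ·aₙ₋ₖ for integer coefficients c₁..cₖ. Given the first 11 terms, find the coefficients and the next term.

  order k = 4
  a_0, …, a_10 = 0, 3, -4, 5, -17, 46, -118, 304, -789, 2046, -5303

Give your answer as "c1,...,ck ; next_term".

-2,1,-1,1 ; 13745

  a_4 = -2·5 + 1·-4 + -1·3 + 1·0 = -17
  a_5 = -2·-17 + 1·5 + -1·-4 + 1·3 = 46
  a_6 = -2·46 + 1·-17 + -1·5 + 1·-4 = -118
  a_7 = -2·-118 + 1·46 + -1·-17 + 1·5 = 304
  a_8 = -2·304 + 1·-118 + -1·46 + 1·-17 = -789
  a_9 = -2·-789 + 1·304 + -1·-118 + 1·46 = 2046
  a_10 = -2·2046 + 1·-789 + -1·304 + 1·-118 = -5303
  a_11 = -2·-5303 + 1·2046 + -1·-789 + 1·304 = 13745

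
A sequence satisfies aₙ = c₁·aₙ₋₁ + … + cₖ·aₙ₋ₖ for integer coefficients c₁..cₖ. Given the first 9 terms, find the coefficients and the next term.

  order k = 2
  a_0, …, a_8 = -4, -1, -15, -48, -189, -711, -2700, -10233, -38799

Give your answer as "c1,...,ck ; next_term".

3,3 ; -147096

  a_2 = 3·-1 + 3·-4 = -15
  a_3 = 3·-15 + 3·-1 = -48
  a_4 = 3·-48 + 3·-15 = -189
  a_5 = 3·-189 + 3·-48 = -711
  a_6 = 3·-711 + 3·-189 = -2700
  a_7 = 3·-2700 + 3·-711 = -10233
  a_8 = 3·-10233 + 3·-2700 = -38799
  a_9 = 3·-38799 + 3·-10233 = -147096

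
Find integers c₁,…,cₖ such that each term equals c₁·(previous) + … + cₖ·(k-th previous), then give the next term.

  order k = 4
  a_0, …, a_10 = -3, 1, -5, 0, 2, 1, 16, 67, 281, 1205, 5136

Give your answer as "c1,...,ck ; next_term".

  a_4 = 4·0 + 1·-5 + 1·1 + -2·-3 = 2
  a_5 = 4·2 + 1·0 + 1·-5 + -2·1 = 1
  a_6 = 4·1 + 1·2 + 1·0 + -2·-5 = 16
  a_7 = 4·16 + 1·1 + 1·2 + -2·0 = 67
  a_8 = 4·67 + 1·16 + 1·1 + -2·2 = 281
  a_9 = 4·281 + 1·67 + 1·16 + -2·1 = 1205
  a_10 = 4·1205 + 1·281 + 1·67 + -2·16 = 5136
  a_11 = 4·5136 + 1·1205 + 1·281 + -2·67 = 21896

4,1,1,-2 ; 21896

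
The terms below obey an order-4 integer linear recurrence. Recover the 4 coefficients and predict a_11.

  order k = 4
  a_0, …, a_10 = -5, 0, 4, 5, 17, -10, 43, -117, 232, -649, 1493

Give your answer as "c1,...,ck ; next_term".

  a_4 = -1·5 + 3·4 + -2·0 + -2·-5 = 17
  a_5 = -1·17 + 3·5 + -2·4 + -2·0 = -10
  a_6 = -1·-10 + 3·17 + -2·5 + -2·4 = 43
  a_7 = -1·43 + 3·-10 + -2·17 + -2·5 = -117
  a_8 = -1·-117 + 3·43 + -2·-10 + -2·17 = 232
  a_9 = -1·232 + 3·-117 + -2·43 + -2·-10 = -649
  a_10 = -1·-649 + 3·232 + -2·-117 + -2·43 = 1493
  a_11 = -1·1493 + 3·-649 + -2·232 + -2·-117 = -3670

-1,3,-2,-2 ; -3670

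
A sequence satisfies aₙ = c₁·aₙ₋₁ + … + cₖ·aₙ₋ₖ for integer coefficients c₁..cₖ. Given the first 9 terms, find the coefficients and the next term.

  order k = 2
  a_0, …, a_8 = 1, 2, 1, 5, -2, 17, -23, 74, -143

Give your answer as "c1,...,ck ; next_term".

-1,3 ; 365

  a_2 = -1·2 + 3·1 = 1
  a_3 = -1·1 + 3·2 = 5
  a_4 = -1·5 + 3·1 = -2
  a_5 = -1·-2 + 3·5 = 17
  a_6 = -1·17 + 3·-2 = -23
  a_7 = -1·-23 + 3·17 = 74
  a_8 = -1·74 + 3·-23 = -143
  a_9 = -1·-143 + 3·74 = 365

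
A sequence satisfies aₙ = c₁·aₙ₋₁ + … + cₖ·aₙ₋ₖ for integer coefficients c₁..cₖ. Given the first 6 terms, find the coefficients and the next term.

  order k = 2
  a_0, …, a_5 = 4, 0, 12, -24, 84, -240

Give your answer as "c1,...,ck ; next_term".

  a_2 = -2·0 + 3·4 = 12
  a_3 = -2·12 + 3·0 = -24
  a_4 = -2·-24 + 3·12 = 84
  a_5 = -2·84 + 3·-24 = -240
  a_6 = -2·-240 + 3·84 = 732

-2,3 ; 732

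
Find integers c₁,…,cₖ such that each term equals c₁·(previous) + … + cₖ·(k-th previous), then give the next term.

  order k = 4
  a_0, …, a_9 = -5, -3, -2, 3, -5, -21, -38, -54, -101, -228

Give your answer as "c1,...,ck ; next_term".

2,-1,1,2 ; -485

  a_4 = 2·3 + -1·-2 + 1·-3 + 2·-5 = -5
  a_5 = 2·-5 + -1·3 + 1·-2 + 2·-3 = -21
  a_6 = 2·-21 + -1·-5 + 1·3 + 2·-2 = -38
  a_7 = 2·-38 + -1·-21 + 1·-5 + 2·3 = -54
  a_8 = 2·-54 + -1·-38 + 1·-21 + 2·-5 = -101
  a_9 = 2·-101 + -1·-54 + 1·-38 + 2·-21 = -228
  a_10 = 2·-228 + -1·-101 + 1·-54 + 2·-38 = -485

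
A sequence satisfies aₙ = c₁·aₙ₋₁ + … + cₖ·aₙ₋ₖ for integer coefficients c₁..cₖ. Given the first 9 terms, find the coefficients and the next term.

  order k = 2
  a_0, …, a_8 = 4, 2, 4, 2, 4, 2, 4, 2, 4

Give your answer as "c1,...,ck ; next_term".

0,1 ; 2

  a_2 = 0·2 + 1·4 = 4
  a_3 = 0·4 + 1·2 = 2
  a_4 = 0·2 + 1·4 = 4
  a_5 = 0·4 + 1·2 = 2
  a_6 = 0·2 + 1·4 = 4
  a_7 = 0·4 + 1·2 = 2
  a_8 = 0·2 + 1·4 = 4
  a_9 = 0·4 + 1·2 = 2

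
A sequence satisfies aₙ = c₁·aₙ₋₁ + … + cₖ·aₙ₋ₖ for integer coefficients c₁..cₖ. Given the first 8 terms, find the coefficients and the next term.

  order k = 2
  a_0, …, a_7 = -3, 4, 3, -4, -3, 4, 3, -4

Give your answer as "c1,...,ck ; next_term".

  a_2 = 0·4 + -1·-3 = 3
  a_3 = 0·3 + -1·4 = -4
  a_4 = 0·-4 + -1·3 = -3
  a_5 = 0·-3 + -1·-4 = 4
  a_6 = 0·4 + -1·-3 = 3
  a_7 = 0·3 + -1·4 = -4
  a_8 = 0·-4 + -1·3 = -3

0,-1 ; -3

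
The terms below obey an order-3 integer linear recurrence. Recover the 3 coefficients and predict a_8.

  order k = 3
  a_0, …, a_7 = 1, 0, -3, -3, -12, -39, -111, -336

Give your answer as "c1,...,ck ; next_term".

  a_3 = 2·-3 + 2·0 + 3·1 = -3
  a_4 = 2·-3 + 2·-3 + 3·0 = -12
  a_5 = 2·-12 + 2·-3 + 3·-3 = -39
  a_6 = 2·-39 + 2·-12 + 3·-3 = -111
  a_7 = 2·-111 + 2·-39 + 3·-12 = -336
  a_8 = 2·-336 + 2·-111 + 3·-39 = -1011

2,2,3 ; -1011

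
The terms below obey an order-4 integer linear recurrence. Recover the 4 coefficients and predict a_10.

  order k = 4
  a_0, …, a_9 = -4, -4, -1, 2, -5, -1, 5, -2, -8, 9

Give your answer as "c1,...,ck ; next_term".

-1,-1,0,1 ; 4

  a_4 = -1·2 + -1·-1 + 0·-4 + 1·-4 = -5
  a_5 = -1·-5 + -1·2 + 0·-1 + 1·-4 = -1
  a_6 = -1·-1 + -1·-5 + 0·2 + 1·-1 = 5
  a_7 = -1·5 + -1·-1 + 0·-5 + 1·2 = -2
  a_8 = -1·-2 + -1·5 + 0·-1 + 1·-5 = -8
  a_9 = -1·-8 + -1·-2 + 0·5 + 1·-1 = 9
  a_10 = -1·9 + -1·-8 + 0·-2 + 1·5 = 4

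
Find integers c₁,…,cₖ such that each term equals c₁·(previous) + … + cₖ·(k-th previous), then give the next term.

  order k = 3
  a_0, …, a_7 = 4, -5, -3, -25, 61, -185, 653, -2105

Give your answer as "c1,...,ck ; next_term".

-2,3,-4 ; 6909

  a_3 = -2·-3 + 3·-5 + -4·4 = -25
  a_4 = -2·-25 + 3·-3 + -4·-5 = 61
  a_5 = -2·61 + 3·-25 + -4·-3 = -185
  a_6 = -2·-185 + 3·61 + -4·-25 = 653
  a_7 = -2·653 + 3·-185 + -4·61 = -2105
  a_8 = -2·-2105 + 3·653 + -4·-185 = 6909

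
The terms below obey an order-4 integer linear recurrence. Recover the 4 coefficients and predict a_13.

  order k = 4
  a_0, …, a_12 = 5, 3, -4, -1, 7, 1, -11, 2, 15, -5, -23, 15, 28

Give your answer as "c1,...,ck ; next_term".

  a_4 = -1·-1 + -1·-4 + -1·3 + 1·5 = 7
  a_5 = -1·7 + -1·-1 + -1·-4 + 1·3 = 1
  a_6 = -1·1 + -1·7 + -1·-1 + 1·-4 = -11
  a_7 = -1·-11 + -1·1 + -1·7 + 1·-1 = 2
  a_8 = -1·2 + -1·-11 + -1·1 + 1·7 = 15
  a_9 = -1·15 + -1·2 + -1·-11 + 1·1 = -5
  a_10 = -1·-5 + -1·15 + -1·2 + 1·-11 = -23
  a_11 = -1·-23 + -1·-5 + -1·15 + 1·2 = 15
  a_12 = -1·15 + -1·-23 + -1·-5 + 1·15 = 28
  a_13 = -1·28 + -1·15 + -1·-23 + 1·-5 = -25

-1,-1,-1,1 ; -25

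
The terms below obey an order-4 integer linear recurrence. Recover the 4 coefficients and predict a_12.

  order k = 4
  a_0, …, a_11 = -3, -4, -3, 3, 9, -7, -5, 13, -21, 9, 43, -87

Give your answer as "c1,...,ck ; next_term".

  a_4 = -1·3 + -2·-3 + 0·-4 + -2·-3 = 9
  a_5 = -1·9 + -2·3 + 0·-3 + -2·-4 = -7
  a_6 = -1·-7 + -2·9 + 0·3 + -2·-3 = -5
  a_7 = -1·-5 + -2·-7 + 0·9 + -2·3 = 13
  a_8 = -1·13 + -2·-5 + 0·-7 + -2·9 = -21
  a_9 = -1·-21 + -2·13 + 0·-5 + -2·-7 = 9
  a_10 = -1·9 + -2·-21 + 0·13 + -2·-5 = 43
  a_11 = -1·43 + -2·9 + 0·-21 + -2·13 = -87
  a_12 = -1·-87 + -2·43 + 0·9 + -2·-21 = 43

-1,-2,0,-2 ; 43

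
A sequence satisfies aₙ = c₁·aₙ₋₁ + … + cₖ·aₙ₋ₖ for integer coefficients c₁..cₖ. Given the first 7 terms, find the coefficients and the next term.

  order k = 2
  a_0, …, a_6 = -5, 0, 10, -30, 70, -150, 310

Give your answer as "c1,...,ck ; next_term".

  a_2 = -3·0 + -2·-5 = 10
  a_3 = -3·10 + -2·0 = -30
  a_4 = -3·-30 + -2·10 = 70
  a_5 = -3·70 + -2·-30 = -150
  a_6 = -3·-150 + -2·70 = 310
  a_7 = -3·310 + -2·-150 = -630

-3,-2 ; -630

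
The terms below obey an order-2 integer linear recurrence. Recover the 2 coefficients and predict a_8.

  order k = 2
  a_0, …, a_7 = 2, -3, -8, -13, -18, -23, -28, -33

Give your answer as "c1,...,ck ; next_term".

2,-1 ; -38

  a_2 = 2·-3 + -1·2 = -8
  a_3 = 2·-8 + -1·-3 = -13
  a_4 = 2·-13 + -1·-8 = -18
  a_5 = 2·-18 + -1·-13 = -23
  a_6 = 2·-23 + -1·-18 = -28
  a_7 = 2·-28 + -1·-23 = -33
  a_8 = 2·-33 + -1·-28 = -38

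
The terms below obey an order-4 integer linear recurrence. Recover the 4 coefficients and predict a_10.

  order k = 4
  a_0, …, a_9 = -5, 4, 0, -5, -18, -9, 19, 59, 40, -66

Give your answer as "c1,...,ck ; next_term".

1,-1,-2,1 ; -205

  a_4 = 1·-5 + -1·0 + -2·4 + 1·-5 = -18
  a_5 = 1·-18 + -1·-5 + -2·0 + 1·4 = -9
  a_6 = 1·-9 + -1·-18 + -2·-5 + 1·0 = 19
  a_7 = 1·19 + -1·-9 + -2·-18 + 1·-5 = 59
  a_8 = 1·59 + -1·19 + -2·-9 + 1·-18 = 40
  a_9 = 1·40 + -1·59 + -2·19 + 1·-9 = -66
  a_10 = 1·-66 + -1·40 + -2·59 + 1·19 = -205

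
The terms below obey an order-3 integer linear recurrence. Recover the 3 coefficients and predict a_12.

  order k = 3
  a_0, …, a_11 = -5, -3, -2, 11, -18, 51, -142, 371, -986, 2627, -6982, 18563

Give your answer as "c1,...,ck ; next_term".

-2,1,-2 ; -49362

  a_3 = -2·-2 + 1·-3 + -2·-5 = 11
  a_4 = -2·11 + 1·-2 + -2·-3 = -18
  a_5 = -2·-18 + 1·11 + -2·-2 = 51
  a_6 = -2·51 + 1·-18 + -2·11 = -142
  a_7 = -2·-142 + 1·51 + -2·-18 = 371
  a_8 = -2·371 + 1·-142 + -2·51 = -986
  a_9 = -2·-986 + 1·371 + -2·-142 = 2627
  a_10 = -2·2627 + 1·-986 + -2·371 = -6982
  a_11 = -2·-6982 + 1·2627 + -2·-986 = 18563
  a_12 = -2·18563 + 1·-6982 + -2·2627 = -49362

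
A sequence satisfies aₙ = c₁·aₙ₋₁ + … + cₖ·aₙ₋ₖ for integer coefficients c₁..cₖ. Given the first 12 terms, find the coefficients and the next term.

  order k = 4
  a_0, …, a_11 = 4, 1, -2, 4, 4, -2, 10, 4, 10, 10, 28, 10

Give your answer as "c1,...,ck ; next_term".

-1,1,2,2 ; 58

  a_4 = -1·4 + 1·-2 + 2·1 + 2·4 = 4
  a_5 = -1·4 + 1·4 + 2·-2 + 2·1 = -2
  a_6 = -1·-2 + 1·4 + 2·4 + 2·-2 = 10
  a_7 = -1·10 + 1·-2 + 2·4 + 2·4 = 4
  a_8 = -1·4 + 1·10 + 2·-2 + 2·4 = 10
  a_9 = -1·10 + 1·4 + 2·10 + 2·-2 = 10
  a_10 = -1·10 + 1·10 + 2·4 + 2·10 = 28
  a_11 = -1·28 + 1·10 + 2·10 + 2·4 = 10
  a_12 = -1·10 + 1·28 + 2·10 + 2·10 = 58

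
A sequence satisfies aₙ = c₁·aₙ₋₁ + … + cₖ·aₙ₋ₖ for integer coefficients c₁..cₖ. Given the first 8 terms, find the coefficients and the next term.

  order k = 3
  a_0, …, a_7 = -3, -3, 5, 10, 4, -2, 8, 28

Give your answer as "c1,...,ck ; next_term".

  a_3 = 2·5 + -2·-3 + 2·-3 = 10
  a_4 = 2·10 + -2·5 + 2·-3 = 4
  a_5 = 2·4 + -2·10 + 2·5 = -2
  a_6 = 2·-2 + -2·4 + 2·10 = 8
  a_7 = 2·8 + -2·-2 + 2·4 = 28
  a_8 = 2·28 + -2·8 + 2·-2 = 36

2,-2,2 ; 36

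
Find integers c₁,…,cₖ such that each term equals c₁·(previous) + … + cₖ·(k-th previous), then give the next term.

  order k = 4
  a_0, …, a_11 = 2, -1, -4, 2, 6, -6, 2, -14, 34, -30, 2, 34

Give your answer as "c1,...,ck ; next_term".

-3,-4,-4,-4 ; -126

  a_4 = -3·2 + -4·-4 + -4·-1 + -4·2 = 6
  a_5 = -3·6 + -4·2 + -4·-4 + -4·-1 = -6
  a_6 = -3·-6 + -4·6 + -4·2 + -4·-4 = 2
  a_7 = -3·2 + -4·-6 + -4·6 + -4·2 = -14
  a_8 = -3·-14 + -4·2 + -4·-6 + -4·6 = 34
  a_9 = -3·34 + -4·-14 + -4·2 + -4·-6 = -30
  a_10 = -3·-30 + -4·34 + -4·-14 + -4·2 = 2
  a_11 = -3·2 + -4·-30 + -4·34 + -4·-14 = 34
  a_12 = -3·34 + -4·2 + -4·-30 + -4·34 = -126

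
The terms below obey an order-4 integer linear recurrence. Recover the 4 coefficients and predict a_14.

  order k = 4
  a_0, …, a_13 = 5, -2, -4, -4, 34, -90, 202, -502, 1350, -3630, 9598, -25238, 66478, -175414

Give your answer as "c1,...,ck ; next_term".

  a_4 = -3·-4 + -2·-4 + -2·-2 + 2·5 = 34
  a_5 = -3·34 + -2·-4 + -2·-4 + 2·-2 = -90
  a_6 = -3·-90 + -2·34 + -2·-4 + 2·-4 = 202
  a_7 = -3·202 + -2·-90 + -2·34 + 2·-4 = -502
  a_8 = -3·-502 + -2·202 + -2·-90 + 2·34 = 1350
  a_9 = -3·1350 + -2·-502 + -2·202 + 2·-90 = -3630
  a_10 = -3·-3630 + -2·1350 + -2·-502 + 2·202 = 9598
  a_11 = -3·9598 + -2·-3630 + -2·1350 + 2·-502 = -25238
  a_12 = -3·-25238 + -2·9598 + -2·-3630 + 2·1350 = 66478
  a_13 = -3·66478 + -2·-25238 + -2·9598 + 2·-3630 = -175414
  a_14 = -3·-175414 + -2·66478 + -2·-25238 + 2·9598 = 462958

-3,-2,-2,2 ; 462958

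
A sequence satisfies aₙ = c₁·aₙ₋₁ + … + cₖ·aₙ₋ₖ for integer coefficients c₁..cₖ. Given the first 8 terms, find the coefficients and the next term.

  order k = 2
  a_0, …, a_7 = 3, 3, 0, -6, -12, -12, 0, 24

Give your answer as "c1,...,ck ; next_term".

2,-2 ; 48

  a_2 = 2·3 + -2·3 = 0
  a_3 = 2·0 + -2·3 = -6
  a_4 = 2·-6 + -2·0 = -12
  a_5 = 2·-12 + -2·-6 = -12
  a_6 = 2·-12 + -2·-12 = 0
  a_7 = 2·0 + -2·-12 = 24
  a_8 = 2·24 + -2·0 = 48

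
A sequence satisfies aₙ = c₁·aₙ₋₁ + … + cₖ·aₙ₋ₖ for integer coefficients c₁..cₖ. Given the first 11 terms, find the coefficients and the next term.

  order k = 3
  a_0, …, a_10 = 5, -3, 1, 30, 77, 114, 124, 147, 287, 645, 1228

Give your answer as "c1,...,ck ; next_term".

  a_3 = 3·1 + -4·-3 + 3·5 = 30
  a_4 = 3·30 + -4·1 + 3·-3 = 77
  a_5 = 3·77 + -4·30 + 3·1 = 114
  a_6 = 3·114 + -4·77 + 3·30 = 124
  a_7 = 3·124 + -4·114 + 3·77 = 147
  a_8 = 3·147 + -4·124 + 3·114 = 287
  a_9 = 3·287 + -4·147 + 3·124 = 645
  a_10 = 3·645 + -4·287 + 3·147 = 1228
  a_11 = 3·1228 + -4·645 + 3·287 = 1965

3,-4,3 ; 1965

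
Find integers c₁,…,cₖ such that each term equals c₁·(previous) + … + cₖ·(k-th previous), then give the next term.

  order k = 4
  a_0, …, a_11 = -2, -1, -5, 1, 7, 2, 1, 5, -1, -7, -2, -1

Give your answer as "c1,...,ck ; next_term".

  a_4 = 1·1 + -1·-5 + 1·-1 + -1·-2 = 7
  a_5 = 1·7 + -1·1 + 1·-5 + -1·-1 = 2
  a_6 = 1·2 + -1·7 + 1·1 + -1·-5 = 1
  a_7 = 1·1 + -1·2 + 1·7 + -1·1 = 5
  a_8 = 1·5 + -1·1 + 1·2 + -1·7 = -1
  a_9 = 1·-1 + -1·5 + 1·1 + -1·2 = -7
  a_10 = 1·-7 + -1·-1 + 1·5 + -1·1 = -2
  a_11 = 1·-2 + -1·-7 + 1·-1 + -1·5 = -1
  a_12 = 1·-1 + -1·-2 + 1·-7 + -1·-1 = -5

1,-1,1,-1 ; -5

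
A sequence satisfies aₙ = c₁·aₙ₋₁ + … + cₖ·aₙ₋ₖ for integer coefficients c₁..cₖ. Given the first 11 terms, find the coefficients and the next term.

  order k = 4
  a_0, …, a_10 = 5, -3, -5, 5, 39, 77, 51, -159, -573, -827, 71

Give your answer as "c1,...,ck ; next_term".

2,-2,-3,2 ; 3197

  a_4 = 2·5 + -2·-5 + -3·-3 + 2·5 = 39
  a_5 = 2·39 + -2·5 + -3·-5 + 2·-3 = 77
  a_6 = 2·77 + -2·39 + -3·5 + 2·-5 = 51
  a_7 = 2·51 + -2·77 + -3·39 + 2·5 = -159
  a_8 = 2·-159 + -2·51 + -3·77 + 2·39 = -573
  a_9 = 2·-573 + -2·-159 + -3·51 + 2·77 = -827
  a_10 = 2·-827 + -2·-573 + -3·-159 + 2·51 = 71
  a_11 = 2·71 + -2·-827 + -3·-573 + 2·-159 = 3197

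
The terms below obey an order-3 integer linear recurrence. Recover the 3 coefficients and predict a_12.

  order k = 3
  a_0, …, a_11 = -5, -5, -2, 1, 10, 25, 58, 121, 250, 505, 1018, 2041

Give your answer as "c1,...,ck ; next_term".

2,1,-2 ; 4090

  a_3 = 2·-2 + 1·-5 + -2·-5 = 1
  a_4 = 2·1 + 1·-2 + -2·-5 = 10
  a_5 = 2·10 + 1·1 + -2·-2 = 25
  a_6 = 2·25 + 1·10 + -2·1 = 58
  a_7 = 2·58 + 1·25 + -2·10 = 121
  a_8 = 2·121 + 1·58 + -2·25 = 250
  a_9 = 2·250 + 1·121 + -2·58 = 505
  a_10 = 2·505 + 1·250 + -2·121 = 1018
  a_11 = 2·1018 + 1·505 + -2·250 = 2041
  a_12 = 2·2041 + 1·1018 + -2·505 = 4090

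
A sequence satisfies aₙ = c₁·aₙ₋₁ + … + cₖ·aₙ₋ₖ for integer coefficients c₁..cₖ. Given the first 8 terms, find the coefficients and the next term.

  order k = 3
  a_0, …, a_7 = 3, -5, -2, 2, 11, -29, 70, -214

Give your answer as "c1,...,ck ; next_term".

-3,-1,-3 ; 659

  a_3 = -3·-2 + -1·-5 + -3·3 = 2
  a_4 = -3·2 + -1·-2 + -3·-5 = 11
  a_5 = -3·11 + -1·2 + -3·-2 = -29
  a_6 = -3·-29 + -1·11 + -3·2 = 70
  a_7 = -3·70 + -1·-29 + -3·11 = -214
  a_8 = -3·-214 + -1·70 + -3·-29 = 659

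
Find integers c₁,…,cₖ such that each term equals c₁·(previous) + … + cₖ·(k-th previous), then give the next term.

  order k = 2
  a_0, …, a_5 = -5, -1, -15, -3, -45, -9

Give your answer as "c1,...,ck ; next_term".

  a_2 = 0·-1 + 3·-5 = -15
  a_3 = 0·-15 + 3·-1 = -3
  a_4 = 0·-3 + 3·-15 = -45
  a_5 = 0·-45 + 3·-3 = -9
  a_6 = 0·-9 + 3·-45 = -135

0,3 ; -135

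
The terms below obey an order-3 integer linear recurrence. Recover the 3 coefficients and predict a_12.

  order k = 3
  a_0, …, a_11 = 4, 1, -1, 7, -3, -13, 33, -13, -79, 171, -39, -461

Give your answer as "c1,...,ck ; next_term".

-1,-2,2 ; 881

  a_3 = -1·-1 + -2·1 + 2·4 = 7
  a_4 = -1·7 + -2·-1 + 2·1 = -3
  a_5 = -1·-3 + -2·7 + 2·-1 = -13
  a_6 = -1·-13 + -2·-3 + 2·7 = 33
  a_7 = -1·33 + -2·-13 + 2·-3 = -13
  a_8 = -1·-13 + -2·33 + 2·-13 = -79
  a_9 = -1·-79 + -2·-13 + 2·33 = 171
  a_10 = -1·171 + -2·-79 + 2·-13 = -39
  a_11 = -1·-39 + -2·171 + 2·-79 = -461
  a_12 = -1·-461 + -2·-39 + 2·171 = 881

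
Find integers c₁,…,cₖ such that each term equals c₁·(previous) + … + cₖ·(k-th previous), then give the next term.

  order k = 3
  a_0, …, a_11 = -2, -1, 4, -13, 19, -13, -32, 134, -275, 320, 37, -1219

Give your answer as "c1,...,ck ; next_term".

  a_3 = -2·4 + -1·-1 + 3·-2 = -13
  a_4 = -2·-13 + -1·4 + 3·-1 = 19
  a_5 = -2·19 + -1·-13 + 3·4 = -13
  a_6 = -2·-13 + -1·19 + 3·-13 = -32
  a_7 = -2·-32 + -1·-13 + 3·19 = 134
  a_8 = -2·134 + -1·-32 + 3·-13 = -275
  a_9 = -2·-275 + -1·134 + 3·-32 = 320
  a_10 = -2·320 + -1·-275 + 3·134 = 37
  a_11 = -2·37 + -1·320 + 3·-275 = -1219
  a_12 = -2·-1219 + -1·37 + 3·320 = 3361

-2,-1,3 ; 3361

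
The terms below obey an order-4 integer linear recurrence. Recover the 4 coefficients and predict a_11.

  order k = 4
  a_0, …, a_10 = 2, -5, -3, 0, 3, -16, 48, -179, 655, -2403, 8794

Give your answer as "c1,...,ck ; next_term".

-3,2,-1,2 ; -32201

  a_4 = -3·0 + 2·-3 + -1·-5 + 2·2 = 3
  a_5 = -3·3 + 2·0 + -1·-3 + 2·-5 = -16
  a_6 = -3·-16 + 2·3 + -1·0 + 2·-3 = 48
  a_7 = -3·48 + 2·-16 + -1·3 + 2·0 = -179
  a_8 = -3·-179 + 2·48 + -1·-16 + 2·3 = 655
  a_9 = -3·655 + 2·-179 + -1·48 + 2·-16 = -2403
  a_10 = -3·-2403 + 2·655 + -1·-179 + 2·48 = 8794
  a_11 = -3·8794 + 2·-2403 + -1·655 + 2·-179 = -32201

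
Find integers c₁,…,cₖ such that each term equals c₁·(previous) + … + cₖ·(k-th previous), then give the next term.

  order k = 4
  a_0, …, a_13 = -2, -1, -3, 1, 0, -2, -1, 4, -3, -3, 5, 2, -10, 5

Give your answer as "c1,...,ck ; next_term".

-1,-1,0,1 ; 10

  a_4 = -1·1 + -1·-3 + 0·-1 + 1·-2 = 0
  a_5 = -1·0 + -1·1 + 0·-3 + 1·-1 = -2
  a_6 = -1·-2 + -1·0 + 0·1 + 1·-3 = -1
  a_7 = -1·-1 + -1·-2 + 0·0 + 1·1 = 4
  a_8 = -1·4 + -1·-1 + 0·-2 + 1·0 = -3
  a_9 = -1·-3 + -1·4 + 0·-1 + 1·-2 = -3
  a_10 = -1·-3 + -1·-3 + 0·4 + 1·-1 = 5
  a_11 = -1·5 + -1·-3 + 0·-3 + 1·4 = 2
  a_12 = -1·2 + -1·5 + 0·-3 + 1·-3 = -10
  a_13 = -1·-10 + -1·2 + 0·5 + 1·-3 = 5
  a_14 = -1·5 + -1·-10 + 0·2 + 1·5 = 10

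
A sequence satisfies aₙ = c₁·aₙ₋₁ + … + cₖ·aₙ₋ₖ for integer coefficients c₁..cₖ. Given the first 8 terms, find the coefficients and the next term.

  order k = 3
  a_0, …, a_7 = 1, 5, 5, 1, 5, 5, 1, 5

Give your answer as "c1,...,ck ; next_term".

0,0,1 ; 5

  a_3 = 0·5 + 0·5 + 1·1 = 1
  a_4 = 0·1 + 0·5 + 1·5 = 5
  a_5 = 0·5 + 0·1 + 1·5 = 5
  a_6 = 0·5 + 0·5 + 1·1 = 1
  a_7 = 0·1 + 0·5 + 1·5 = 5
  a_8 = 0·5 + 0·1 + 1·5 = 5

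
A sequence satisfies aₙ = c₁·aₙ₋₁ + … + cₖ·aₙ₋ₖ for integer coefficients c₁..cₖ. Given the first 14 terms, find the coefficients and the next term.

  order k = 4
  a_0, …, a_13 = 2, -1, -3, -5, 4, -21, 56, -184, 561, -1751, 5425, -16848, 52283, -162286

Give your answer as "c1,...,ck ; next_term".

-2,3,-1,1 ; 503694

  a_4 = -2·-5 + 3·-3 + -1·-1 + 1·2 = 4
  a_5 = -2·4 + 3·-5 + -1·-3 + 1·-1 = -21
  a_6 = -2·-21 + 3·4 + -1·-5 + 1·-3 = 56
  a_7 = -2·56 + 3·-21 + -1·4 + 1·-5 = -184
  a_8 = -2·-184 + 3·56 + -1·-21 + 1·4 = 561
  a_9 = -2·561 + 3·-184 + -1·56 + 1·-21 = -1751
  a_10 = -2·-1751 + 3·561 + -1·-184 + 1·56 = 5425
  a_11 = -2·5425 + 3·-1751 + -1·561 + 1·-184 = -16848
  a_12 = -2·-16848 + 3·5425 + -1·-1751 + 1·561 = 52283
  a_13 = -2·52283 + 3·-16848 + -1·5425 + 1·-1751 = -162286
  a_14 = -2·-162286 + 3·52283 + -1·-16848 + 1·5425 = 503694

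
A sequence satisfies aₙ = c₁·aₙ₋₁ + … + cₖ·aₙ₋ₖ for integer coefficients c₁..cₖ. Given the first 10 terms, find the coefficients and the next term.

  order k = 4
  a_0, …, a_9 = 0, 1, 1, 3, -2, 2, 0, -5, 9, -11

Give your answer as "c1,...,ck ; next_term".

-1,0,1,-1 ; 6

  a_4 = -1·3 + 0·1 + 1·1 + -1·0 = -2
  a_5 = -1·-2 + 0·3 + 1·1 + -1·1 = 2
  a_6 = -1·2 + 0·-2 + 1·3 + -1·1 = 0
  a_7 = -1·0 + 0·2 + 1·-2 + -1·3 = -5
  a_8 = -1·-5 + 0·0 + 1·2 + -1·-2 = 9
  a_9 = -1·9 + 0·-5 + 1·0 + -1·2 = -11
  a_10 = -1·-11 + 0·9 + 1·-5 + -1·0 = 6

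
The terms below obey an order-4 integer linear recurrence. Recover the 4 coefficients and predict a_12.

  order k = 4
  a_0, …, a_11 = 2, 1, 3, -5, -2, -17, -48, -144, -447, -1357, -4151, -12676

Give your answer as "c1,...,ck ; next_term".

  a_4 = 2·-5 + 3·3 + 1·1 + -1·2 = -2
  a_5 = 2·-2 + 3·-5 + 1·3 + -1·1 = -17
  a_6 = 2·-17 + 3·-2 + 1·-5 + -1·3 = -48
  a_7 = 2·-48 + 3·-17 + 1·-2 + -1·-5 = -144
  a_8 = 2·-144 + 3·-48 + 1·-17 + -1·-2 = -447
  a_9 = 2·-447 + 3·-144 + 1·-48 + -1·-17 = -1357
  a_10 = 2·-1357 + 3·-447 + 1·-144 + -1·-48 = -4151
  a_11 = 2·-4151 + 3·-1357 + 1·-447 + -1·-144 = -12676
  a_12 = 2·-12676 + 3·-4151 + 1·-1357 + -1·-447 = -38715

2,3,1,-1 ; -38715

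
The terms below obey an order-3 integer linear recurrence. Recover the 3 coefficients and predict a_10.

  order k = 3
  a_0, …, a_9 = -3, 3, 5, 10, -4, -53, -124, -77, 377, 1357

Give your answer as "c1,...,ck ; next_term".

2,-3,-3 ; 1814

  a_3 = 2·5 + -3·3 + -3·-3 = 10
  a_4 = 2·10 + -3·5 + -3·3 = -4
  a_5 = 2·-4 + -3·10 + -3·5 = -53
  a_6 = 2·-53 + -3·-4 + -3·10 = -124
  a_7 = 2·-124 + -3·-53 + -3·-4 = -77
  a_8 = 2·-77 + -3·-124 + -3·-53 = 377
  a_9 = 2·377 + -3·-77 + -3·-124 = 1357
  a_10 = 2·1357 + -3·377 + -3·-77 = 1814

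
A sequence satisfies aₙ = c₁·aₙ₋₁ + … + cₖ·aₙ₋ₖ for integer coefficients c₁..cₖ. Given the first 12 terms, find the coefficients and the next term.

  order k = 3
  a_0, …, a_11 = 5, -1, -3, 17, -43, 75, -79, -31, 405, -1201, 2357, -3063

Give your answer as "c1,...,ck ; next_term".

  a_3 = -3·-3 + -3·-1 + 1·5 = 17
  a_4 = -3·17 + -3·-3 + 1·-1 = -43
  a_5 = -3·-43 + -3·17 + 1·-3 = 75
  a_6 = -3·75 + -3·-43 + 1·17 = -79
  a_7 = -3·-79 + -3·75 + 1·-43 = -31
  a_8 = -3·-31 + -3·-79 + 1·75 = 405
  a_9 = -3·405 + -3·-31 + 1·-79 = -1201
  a_10 = -3·-1201 + -3·405 + 1·-31 = 2357
  a_11 = -3·2357 + -3·-1201 + 1·405 = -3063
  a_12 = -3·-3063 + -3·2357 + 1·-1201 = 917

-3,-3,1 ; 917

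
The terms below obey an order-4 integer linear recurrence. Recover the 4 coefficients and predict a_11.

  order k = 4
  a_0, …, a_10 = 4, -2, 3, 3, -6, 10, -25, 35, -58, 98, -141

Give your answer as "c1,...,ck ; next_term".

  a_4 = -1·3 + 1·3 + -1·-2 + -2·4 = -6
  a_5 = -1·-6 + 1·3 + -1·3 + -2·-2 = 10
  a_6 = -1·10 + 1·-6 + -1·3 + -2·3 = -25
  a_7 = -1·-25 + 1·10 + -1·-6 + -2·3 = 35
  a_8 = -1·35 + 1·-25 + -1·10 + -2·-6 = -58
  a_9 = -1·-58 + 1·35 + -1·-25 + -2·10 = 98
  a_10 = -1·98 + 1·-58 + -1·35 + -2·-25 = -141
  a_11 = -1·-141 + 1·98 + -1·-58 + -2·35 = 227

-1,1,-1,-2 ; 227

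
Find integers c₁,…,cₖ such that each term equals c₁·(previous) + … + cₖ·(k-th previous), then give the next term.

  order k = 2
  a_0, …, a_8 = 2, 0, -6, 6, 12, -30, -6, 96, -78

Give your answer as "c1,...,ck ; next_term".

-1,-3 ; -210

  a_2 = -1·0 + -3·2 = -6
  a_3 = -1·-6 + -3·0 = 6
  a_4 = -1·6 + -3·-6 = 12
  a_5 = -1·12 + -3·6 = -30
  a_6 = -1·-30 + -3·12 = -6
  a_7 = -1·-6 + -3·-30 = 96
  a_8 = -1·96 + -3·-6 = -78
  a_9 = -1·-78 + -3·96 = -210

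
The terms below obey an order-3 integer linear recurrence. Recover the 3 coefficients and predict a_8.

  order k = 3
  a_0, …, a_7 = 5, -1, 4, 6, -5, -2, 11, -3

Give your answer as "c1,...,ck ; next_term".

0,-1,1 ; -13

  a_3 = 0·4 + -1·-1 + 1·5 = 6
  a_4 = 0·6 + -1·4 + 1·-1 = -5
  a_5 = 0·-5 + -1·6 + 1·4 = -2
  a_6 = 0·-2 + -1·-5 + 1·6 = 11
  a_7 = 0·11 + -1·-2 + 1·-5 = -3
  a_8 = 0·-3 + -1·11 + 1·-2 = -13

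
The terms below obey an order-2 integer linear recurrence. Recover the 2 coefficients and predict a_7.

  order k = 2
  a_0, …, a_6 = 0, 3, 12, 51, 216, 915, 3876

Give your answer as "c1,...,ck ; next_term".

4,1 ; 16419

  a_2 = 4·3 + 1·0 = 12
  a_3 = 4·12 + 1·3 = 51
  a_4 = 4·51 + 1·12 = 216
  a_5 = 4·216 + 1·51 = 915
  a_6 = 4·915 + 1·216 = 3876
  a_7 = 4·3876 + 1·915 = 16419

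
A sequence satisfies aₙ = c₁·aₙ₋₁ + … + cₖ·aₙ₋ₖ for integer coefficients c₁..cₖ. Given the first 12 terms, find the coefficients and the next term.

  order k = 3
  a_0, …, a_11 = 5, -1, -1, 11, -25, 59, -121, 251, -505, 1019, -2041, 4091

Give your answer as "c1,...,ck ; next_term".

-2,1,2 ; -8185

  a_3 = -2·-1 + 1·-1 + 2·5 = 11
  a_4 = -2·11 + 1·-1 + 2·-1 = -25
  a_5 = -2·-25 + 1·11 + 2·-1 = 59
  a_6 = -2·59 + 1·-25 + 2·11 = -121
  a_7 = -2·-121 + 1·59 + 2·-25 = 251
  a_8 = -2·251 + 1·-121 + 2·59 = -505
  a_9 = -2·-505 + 1·251 + 2·-121 = 1019
  a_10 = -2·1019 + 1·-505 + 2·251 = -2041
  a_11 = -2·-2041 + 1·1019 + 2·-505 = 4091
  a_12 = -2·4091 + 1·-2041 + 2·1019 = -8185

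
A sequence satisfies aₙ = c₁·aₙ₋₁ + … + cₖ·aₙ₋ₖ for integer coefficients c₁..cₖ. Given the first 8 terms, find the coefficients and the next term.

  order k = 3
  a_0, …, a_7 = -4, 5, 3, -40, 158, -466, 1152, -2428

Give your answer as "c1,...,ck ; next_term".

  a_3 = -4·3 + -4·5 + 2·-4 = -40
  a_4 = -4·-40 + -4·3 + 2·5 = 158
  a_5 = -4·158 + -4·-40 + 2·3 = -466
  a_6 = -4·-466 + -4·158 + 2·-40 = 1152
  a_7 = -4·1152 + -4·-466 + 2·158 = -2428
  a_8 = -4·-2428 + -4·1152 + 2·-466 = 4172

-4,-4,2 ; 4172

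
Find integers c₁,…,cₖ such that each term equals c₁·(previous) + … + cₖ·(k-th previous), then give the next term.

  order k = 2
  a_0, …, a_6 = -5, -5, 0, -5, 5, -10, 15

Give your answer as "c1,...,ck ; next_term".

  a_2 = -1·-5 + 1·-5 = 0
  a_3 = -1·0 + 1·-5 = -5
  a_4 = -1·-5 + 1·0 = 5
  a_5 = -1·5 + 1·-5 = -10
  a_6 = -1·-10 + 1·5 = 15
  a_7 = -1·15 + 1·-10 = -25

-1,1 ; -25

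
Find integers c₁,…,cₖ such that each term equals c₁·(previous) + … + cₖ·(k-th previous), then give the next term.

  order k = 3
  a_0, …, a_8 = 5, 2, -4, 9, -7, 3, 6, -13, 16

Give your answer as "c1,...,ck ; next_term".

  a_3 = -1·-4 + 0·2 + 1·5 = 9
  a_4 = -1·9 + 0·-4 + 1·2 = -7
  a_5 = -1·-7 + 0·9 + 1·-4 = 3
  a_6 = -1·3 + 0·-7 + 1·9 = 6
  a_7 = -1·6 + 0·3 + 1·-7 = -13
  a_8 = -1·-13 + 0·6 + 1·3 = 16
  a_9 = -1·16 + 0·-13 + 1·6 = -10

-1,0,1 ; -10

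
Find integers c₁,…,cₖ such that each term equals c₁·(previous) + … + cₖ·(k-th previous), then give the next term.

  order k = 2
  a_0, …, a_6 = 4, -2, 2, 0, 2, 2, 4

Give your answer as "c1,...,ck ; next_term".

1,1 ; 6

  a_2 = 1·-2 + 1·4 = 2
  a_3 = 1·2 + 1·-2 = 0
  a_4 = 1·0 + 1·2 = 2
  a_5 = 1·2 + 1·0 = 2
  a_6 = 1·2 + 1·2 = 4
  a_7 = 1·4 + 1·2 = 6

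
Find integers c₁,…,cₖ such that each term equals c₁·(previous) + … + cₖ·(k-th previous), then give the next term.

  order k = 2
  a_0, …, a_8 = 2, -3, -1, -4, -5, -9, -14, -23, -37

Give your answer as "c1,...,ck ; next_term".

  a_2 = 1·-3 + 1·2 = -1
  a_3 = 1·-1 + 1·-3 = -4
  a_4 = 1·-4 + 1·-1 = -5
  a_5 = 1·-5 + 1·-4 = -9
  a_6 = 1·-9 + 1·-5 = -14
  a_7 = 1·-14 + 1·-9 = -23
  a_8 = 1·-23 + 1·-14 = -37
  a_9 = 1·-37 + 1·-23 = -60

1,1 ; -60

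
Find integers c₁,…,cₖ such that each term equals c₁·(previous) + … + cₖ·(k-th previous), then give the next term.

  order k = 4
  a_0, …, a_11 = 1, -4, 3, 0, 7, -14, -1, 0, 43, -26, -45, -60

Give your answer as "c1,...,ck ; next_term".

0,-1,-2,2 ; 183

  a_4 = 0·0 + -1·3 + -2·-4 + 2·1 = 7
  a_5 = 0·7 + -1·0 + -2·3 + 2·-4 = -14
  a_6 = 0·-14 + -1·7 + -2·0 + 2·3 = -1
  a_7 = 0·-1 + -1·-14 + -2·7 + 2·0 = 0
  a_8 = 0·0 + -1·-1 + -2·-14 + 2·7 = 43
  a_9 = 0·43 + -1·0 + -2·-1 + 2·-14 = -26
  a_10 = 0·-26 + -1·43 + -2·0 + 2·-1 = -45
  a_11 = 0·-45 + -1·-26 + -2·43 + 2·0 = -60
  a_12 = 0·-60 + -1·-45 + -2·-26 + 2·43 = 183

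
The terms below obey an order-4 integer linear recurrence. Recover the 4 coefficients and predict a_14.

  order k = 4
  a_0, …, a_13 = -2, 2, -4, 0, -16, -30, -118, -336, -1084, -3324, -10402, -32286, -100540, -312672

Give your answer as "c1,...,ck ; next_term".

3,1,-3,3 ; -972904

  a_4 = 3·0 + 1·-4 + -3·2 + 3·-2 = -16
  a_5 = 3·-16 + 1·0 + -3·-4 + 3·2 = -30
  a_6 = 3·-30 + 1·-16 + -3·0 + 3·-4 = -118
  a_7 = 3·-118 + 1·-30 + -3·-16 + 3·0 = -336
  a_8 = 3·-336 + 1·-118 + -3·-30 + 3·-16 = -1084
  a_9 = 3·-1084 + 1·-336 + -3·-118 + 3·-30 = -3324
  a_10 = 3·-3324 + 1·-1084 + -3·-336 + 3·-118 = -10402
  a_11 = 3·-10402 + 1·-3324 + -3·-1084 + 3·-336 = -32286
  a_12 = 3·-32286 + 1·-10402 + -3·-3324 + 3·-1084 = -100540
  a_13 = 3·-100540 + 1·-32286 + -3·-10402 + 3·-3324 = -312672
  a_14 = 3·-312672 + 1·-100540 + -3·-32286 + 3·-10402 = -972904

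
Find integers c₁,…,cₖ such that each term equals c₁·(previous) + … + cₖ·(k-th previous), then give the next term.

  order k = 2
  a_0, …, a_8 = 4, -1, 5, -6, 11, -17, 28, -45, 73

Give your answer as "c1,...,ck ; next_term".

  a_2 = -1·-1 + 1·4 = 5
  a_3 = -1·5 + 1·-1 = -6
  a_4 = -1·-6 + 1·5 = 11
  a_5 = -1·11 + 1·-6 = -17
  a_6 = -1·-17 + 1·11 = 28
  a_7 = -1·28 + 1·-17 = -45
  a_8 = -1·-45 + 1·28 = 73
  a_9 = -1·73 + 1·-45 = -118

-1,1 ; -118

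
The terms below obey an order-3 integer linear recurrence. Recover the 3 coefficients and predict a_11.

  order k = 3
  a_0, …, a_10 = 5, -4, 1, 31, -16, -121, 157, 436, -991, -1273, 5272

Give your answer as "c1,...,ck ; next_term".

0,-4,3 ; 2119

  a_3 = 0·1 + -4·-4 + 3·5 = 31
  a_4 = 0·31 + -4·1 + 3·-4 = -16
  a_5 = 0·-16 + -4·31 + 3·1 = -121
  a_6 = 0·-121 + -4·-16 + 3·31 = 157
  a_7 = 0·157 + -4·-121 + 3·-16 = 436
  a_8 = 0·436 + -4·157 + 3·-121 = -991
  a_9 = 0·-991 + -4·436 + 3·157 = -1273
  a_10 = 0·-1273 + -4·-991 + 3·436 = 5272
  a_11 = 0·5272 + -4·-1273 + 3·-991 = 2119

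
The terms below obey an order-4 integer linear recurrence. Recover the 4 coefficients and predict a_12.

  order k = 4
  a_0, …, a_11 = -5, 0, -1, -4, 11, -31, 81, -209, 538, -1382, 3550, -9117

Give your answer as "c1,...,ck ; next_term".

  a_4 = -2·-4 + 2·-1 + 1·0 + -1·-5 = 11
  a_5 = -2·11 + 2·-4 + 1·-1 + -1·0 = -31
  a_6 = -2·-31 + 2·11 + 1·-4 + -1·-1 = 81
  a_7 = -2·81 + 2·-31 + 1·11 + -1·-4 = -209
  a_8 = -2·-209 + 2·81 + 1·-31 + -1·11 = 538
  a_9 = -2·538 + 2·-209 + 1·81 + -1·-31 = -1382
  a_10 = -2·-1382 + 2·538 + 1·-209 + -1·81 = 3550
  a_11 = -2·3550 + 2·-1382 + 1·538 + -1·-209 = -9117
  a_12 = -2·-9117 + 2·3550 + 1·-1382 + -1·538 = 23414

-2,2,1,-1 ; 23414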